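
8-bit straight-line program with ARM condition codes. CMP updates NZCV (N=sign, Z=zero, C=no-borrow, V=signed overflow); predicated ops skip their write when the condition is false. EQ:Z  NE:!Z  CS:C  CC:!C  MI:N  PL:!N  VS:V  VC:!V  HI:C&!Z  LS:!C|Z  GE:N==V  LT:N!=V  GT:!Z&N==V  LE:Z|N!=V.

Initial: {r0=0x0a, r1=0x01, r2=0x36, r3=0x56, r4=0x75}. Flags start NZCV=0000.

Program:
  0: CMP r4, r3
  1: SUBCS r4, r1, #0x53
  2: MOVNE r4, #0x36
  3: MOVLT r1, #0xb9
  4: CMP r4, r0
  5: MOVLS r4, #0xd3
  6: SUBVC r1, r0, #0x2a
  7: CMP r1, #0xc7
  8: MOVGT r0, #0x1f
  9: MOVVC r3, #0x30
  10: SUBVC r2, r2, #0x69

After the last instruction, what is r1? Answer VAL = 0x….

[0] flags=0010 → (cmp)
[1] flags=0010 CS?T → r4=0xae
[2] flags=0010 NE?T → r4=0x36
[3] flags=0010 LT?F → skip
[4] flags=0010 → (cmp)
[5] flags=0010 LS?F → skip
[6] flags=0010 VC?T → r1=0xe0
[7] flags=0010 → (cmp)
[8] flags=0010 GT?T → r0=0x1f
[9] flags=0010 VC?T → r3=0x30
[10] flags=0010 VC?T → r2=0xcd

VAL = 0xe0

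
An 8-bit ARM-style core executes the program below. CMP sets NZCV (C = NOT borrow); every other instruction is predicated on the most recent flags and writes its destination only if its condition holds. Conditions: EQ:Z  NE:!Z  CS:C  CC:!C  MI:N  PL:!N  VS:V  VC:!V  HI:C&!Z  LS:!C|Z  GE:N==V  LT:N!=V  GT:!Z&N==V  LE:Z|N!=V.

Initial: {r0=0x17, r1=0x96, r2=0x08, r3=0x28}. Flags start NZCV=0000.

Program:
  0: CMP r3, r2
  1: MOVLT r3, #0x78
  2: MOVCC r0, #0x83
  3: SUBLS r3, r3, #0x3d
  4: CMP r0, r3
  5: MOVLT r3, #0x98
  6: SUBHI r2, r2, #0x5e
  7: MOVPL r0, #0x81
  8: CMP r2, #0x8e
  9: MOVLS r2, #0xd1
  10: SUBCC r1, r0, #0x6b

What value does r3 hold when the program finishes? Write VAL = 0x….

VAL = 0x98

0: ✓ CMP  NZCV=0010
1: · MOVLT
2: · MOVCC
3: · SUBLS
4: ✓ CMP  NZCV=1000
5: ✓ MOVLT  r3←0x98
6: · SUBHI
7: · MOVPL
8: ✓ CMP  NZCV=0000
9: ✓ MOVLS  r2←0xd1
10: ✓ SUBCC  r1←0xac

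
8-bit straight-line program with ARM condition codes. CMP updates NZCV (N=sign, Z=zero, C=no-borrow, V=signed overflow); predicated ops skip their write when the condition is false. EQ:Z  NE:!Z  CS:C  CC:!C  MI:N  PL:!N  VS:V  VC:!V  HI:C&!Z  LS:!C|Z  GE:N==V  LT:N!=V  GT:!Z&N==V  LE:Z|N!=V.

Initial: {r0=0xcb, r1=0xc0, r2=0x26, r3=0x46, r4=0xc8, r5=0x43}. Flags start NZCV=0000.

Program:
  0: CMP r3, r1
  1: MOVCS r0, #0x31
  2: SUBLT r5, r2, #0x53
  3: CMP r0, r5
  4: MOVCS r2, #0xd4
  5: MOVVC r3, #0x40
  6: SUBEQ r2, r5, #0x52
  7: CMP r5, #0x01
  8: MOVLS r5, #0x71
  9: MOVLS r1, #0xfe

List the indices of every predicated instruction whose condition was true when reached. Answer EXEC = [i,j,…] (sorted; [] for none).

EXEC = [4,5]

0: ✓ CMP  NZCV=1001
1: · MOVCS
2: · SUBLT
3: ✓ CMP  NZCV=1010
4: ✓ MOVCS  r2←0xd4
5: ✓ MOVVC  r3←0x40
6: · SUBEQ
7: ✓ CMP  NZCV=0010
8: · MOVLS
9: · MOVLS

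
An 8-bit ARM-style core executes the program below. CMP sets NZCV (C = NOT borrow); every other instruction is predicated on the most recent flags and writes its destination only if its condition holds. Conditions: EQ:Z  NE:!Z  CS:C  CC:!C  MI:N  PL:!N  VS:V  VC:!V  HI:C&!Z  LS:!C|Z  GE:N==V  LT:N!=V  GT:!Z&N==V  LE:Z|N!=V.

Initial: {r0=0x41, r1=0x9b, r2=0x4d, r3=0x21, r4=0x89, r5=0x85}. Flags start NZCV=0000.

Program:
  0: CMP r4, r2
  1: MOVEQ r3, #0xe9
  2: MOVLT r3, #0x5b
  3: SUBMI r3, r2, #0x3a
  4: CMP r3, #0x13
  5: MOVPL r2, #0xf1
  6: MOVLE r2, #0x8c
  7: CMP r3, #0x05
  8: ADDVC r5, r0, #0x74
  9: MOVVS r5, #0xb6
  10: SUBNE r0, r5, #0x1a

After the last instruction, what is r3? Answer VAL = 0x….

VAL = 0x5b

0: ✓ CMP  NZCV=0011
1: · MOVEQ
2: ✓ MOVLT  r3←0x5b
3: · SUBMI
4: ✓ CMP  NZCV=0010
5: ✓ MOVPL  r2←0xf1
6: · MOVLE
7: ✓ CMP  NZCV=0010
8: ✓ ADDVC  r5←0xb5
9: · MOVVS
10: ✓ SUBNE  r0←0x9b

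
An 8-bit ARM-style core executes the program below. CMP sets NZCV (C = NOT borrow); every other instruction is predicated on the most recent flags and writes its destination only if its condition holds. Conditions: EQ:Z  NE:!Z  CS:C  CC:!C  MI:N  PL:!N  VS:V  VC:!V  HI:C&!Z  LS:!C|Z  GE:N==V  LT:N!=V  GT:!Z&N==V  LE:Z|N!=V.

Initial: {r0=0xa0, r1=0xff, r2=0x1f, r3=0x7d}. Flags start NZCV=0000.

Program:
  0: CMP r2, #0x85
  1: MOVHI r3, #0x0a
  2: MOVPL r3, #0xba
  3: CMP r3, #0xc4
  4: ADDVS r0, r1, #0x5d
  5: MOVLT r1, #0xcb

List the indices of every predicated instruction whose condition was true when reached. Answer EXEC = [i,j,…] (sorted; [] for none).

0: ✓ CMP  NZCV=1001
1: · MOVHI
2: · MOVPL
3: ✓ CMP  NZCV=1001
4: ✓ ADDVS  r0←0x5c
5: · MOVLT

EXEC = [4]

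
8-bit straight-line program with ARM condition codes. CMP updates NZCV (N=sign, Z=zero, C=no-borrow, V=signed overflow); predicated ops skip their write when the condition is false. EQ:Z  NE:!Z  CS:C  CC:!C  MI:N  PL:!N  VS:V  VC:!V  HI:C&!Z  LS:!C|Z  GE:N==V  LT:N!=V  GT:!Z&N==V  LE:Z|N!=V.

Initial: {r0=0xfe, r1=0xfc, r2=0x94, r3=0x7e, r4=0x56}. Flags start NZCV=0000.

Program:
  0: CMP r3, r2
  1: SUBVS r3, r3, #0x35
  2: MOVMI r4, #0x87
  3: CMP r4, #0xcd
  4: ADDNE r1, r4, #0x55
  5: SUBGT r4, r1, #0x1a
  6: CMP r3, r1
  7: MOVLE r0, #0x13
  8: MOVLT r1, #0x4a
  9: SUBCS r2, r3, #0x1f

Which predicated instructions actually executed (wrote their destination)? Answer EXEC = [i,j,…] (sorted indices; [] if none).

EXEC = [1,2,4]

0: ✓ CMP  NZCV=1001
1: ✓ SUBVS  r3←0x49
2: ✓ MOVMI  r4←0x87
3: ✓ CMP  NZCV=1000
4: ✓ ADDNE  r1←0xdc
5: · SUBGT
6: ✓ CMP  NZCV=0000
7: · MOVLE
8: · MOVLT
9: · SUBCS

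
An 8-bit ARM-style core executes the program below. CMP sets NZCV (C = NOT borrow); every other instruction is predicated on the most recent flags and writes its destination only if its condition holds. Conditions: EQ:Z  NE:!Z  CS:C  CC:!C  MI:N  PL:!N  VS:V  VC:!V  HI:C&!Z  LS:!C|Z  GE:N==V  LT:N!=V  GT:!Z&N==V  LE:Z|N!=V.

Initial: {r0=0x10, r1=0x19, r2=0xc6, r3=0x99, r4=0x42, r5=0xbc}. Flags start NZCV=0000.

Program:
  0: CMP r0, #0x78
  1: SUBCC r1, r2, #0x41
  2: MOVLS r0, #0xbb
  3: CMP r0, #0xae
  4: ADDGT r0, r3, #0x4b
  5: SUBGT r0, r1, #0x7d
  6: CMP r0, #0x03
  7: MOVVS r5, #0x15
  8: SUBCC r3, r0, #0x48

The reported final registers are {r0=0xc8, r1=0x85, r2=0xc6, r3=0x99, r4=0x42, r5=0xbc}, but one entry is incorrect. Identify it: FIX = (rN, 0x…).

0: ✓ CMP  NZCV=1000
1: ✓ SUBCC  r1←0x85
2: ✓ MOVLS  r0←0xbb
3: ✓ CMP  NZCV=0010
4: ✓ ADDGT  r0←0xe4
5: ✓ SUBGT  r0←0x08
6: ✓ CMP  NZCV=0010
7: · MOVVS
8: · SUBCC

FIX = (r0, 0x08)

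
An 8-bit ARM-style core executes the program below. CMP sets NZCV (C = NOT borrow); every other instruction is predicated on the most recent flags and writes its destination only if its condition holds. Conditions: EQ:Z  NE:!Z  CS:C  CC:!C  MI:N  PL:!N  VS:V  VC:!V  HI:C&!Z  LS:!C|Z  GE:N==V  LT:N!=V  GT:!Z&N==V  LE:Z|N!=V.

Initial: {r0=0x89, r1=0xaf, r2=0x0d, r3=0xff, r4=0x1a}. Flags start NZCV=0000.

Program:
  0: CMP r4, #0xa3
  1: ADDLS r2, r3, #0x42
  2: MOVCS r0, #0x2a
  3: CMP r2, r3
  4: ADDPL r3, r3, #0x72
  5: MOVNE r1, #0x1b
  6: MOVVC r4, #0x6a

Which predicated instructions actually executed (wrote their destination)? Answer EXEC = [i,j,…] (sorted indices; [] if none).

[0] flags=0000 → (cmp)
[1] flags=0000 LS?T → r2=0x41
[2] flags=0000 CS?F → skip
[3] flags=0000 → (cmp)
[4] flags=0000 PL?T → r3=0x71
[5] flags=0000 NE?T → r1=0x1b
[6] flags=0000 VC?T → r4=0x6a

EXEC = [1,4,5,6]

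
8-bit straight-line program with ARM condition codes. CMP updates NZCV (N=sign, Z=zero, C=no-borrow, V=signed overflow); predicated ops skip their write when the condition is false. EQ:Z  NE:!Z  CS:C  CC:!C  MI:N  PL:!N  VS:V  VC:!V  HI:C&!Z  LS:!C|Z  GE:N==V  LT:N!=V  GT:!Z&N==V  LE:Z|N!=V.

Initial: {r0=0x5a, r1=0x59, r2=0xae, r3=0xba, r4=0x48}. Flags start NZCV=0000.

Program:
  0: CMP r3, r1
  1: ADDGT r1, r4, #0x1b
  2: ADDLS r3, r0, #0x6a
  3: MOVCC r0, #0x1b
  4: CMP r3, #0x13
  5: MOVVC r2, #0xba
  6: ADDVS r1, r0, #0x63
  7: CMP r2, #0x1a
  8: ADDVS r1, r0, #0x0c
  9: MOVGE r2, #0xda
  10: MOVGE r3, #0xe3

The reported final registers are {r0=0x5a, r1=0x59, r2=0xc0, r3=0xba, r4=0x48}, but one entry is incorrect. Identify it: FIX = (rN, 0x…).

FIX = (r2, 0xba)

0: ✓ CMP  NZCV=0011
1: · ADDGT
2: · ADDLS
3: · MOVCC
4: ✓ CMP  NZCV=1010
5: ✓ MOVVC  r2←0xba
6: · ADDVS
7: ✓ CMP  NZCV=1010
8: · ADDVS
9: · MOVGE
10: · MOVGE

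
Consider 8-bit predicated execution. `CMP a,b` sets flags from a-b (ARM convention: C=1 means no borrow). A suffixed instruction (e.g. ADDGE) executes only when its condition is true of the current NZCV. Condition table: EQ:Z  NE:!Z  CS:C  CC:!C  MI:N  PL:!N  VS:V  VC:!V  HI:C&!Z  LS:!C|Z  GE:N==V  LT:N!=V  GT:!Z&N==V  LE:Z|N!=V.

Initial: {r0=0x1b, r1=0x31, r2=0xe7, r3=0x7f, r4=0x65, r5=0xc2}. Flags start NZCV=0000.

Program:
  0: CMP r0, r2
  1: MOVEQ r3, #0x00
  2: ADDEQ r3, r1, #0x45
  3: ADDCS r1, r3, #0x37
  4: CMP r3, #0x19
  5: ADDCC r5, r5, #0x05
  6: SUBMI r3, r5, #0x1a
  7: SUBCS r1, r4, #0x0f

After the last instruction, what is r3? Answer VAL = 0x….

[0] flags=0000 → (cmp)
[1] flags=0000 EQ?F → skip
[2] flags=0000 EQ?F → skip
[3] flags=0000 CS?F → skip
[4] flags=0010 → (cmp)
[5] flags=0010 CC?F → skip
[6] flags=0010 MI?F → skip
[7] flags=0010 CS?T → r1=0x56

VAL = 0x7f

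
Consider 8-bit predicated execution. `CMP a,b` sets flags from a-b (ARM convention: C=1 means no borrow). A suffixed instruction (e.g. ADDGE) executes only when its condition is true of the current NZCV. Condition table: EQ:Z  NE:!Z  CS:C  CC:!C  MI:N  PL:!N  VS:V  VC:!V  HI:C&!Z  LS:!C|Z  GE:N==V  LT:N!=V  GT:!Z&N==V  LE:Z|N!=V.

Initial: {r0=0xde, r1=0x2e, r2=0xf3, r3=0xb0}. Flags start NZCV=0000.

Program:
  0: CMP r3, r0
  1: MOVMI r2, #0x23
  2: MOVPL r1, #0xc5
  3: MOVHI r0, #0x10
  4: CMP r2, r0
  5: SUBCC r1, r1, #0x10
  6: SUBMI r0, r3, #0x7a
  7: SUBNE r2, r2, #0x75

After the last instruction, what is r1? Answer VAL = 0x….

0: ✓ CMP  NZCV=1000
1: ✓ MOVMI  r2←0x23
2: · MOVPL
3: · MOVHI
4: ✓ CMP  NZCV=0000
5: ✓ SUBCC  r1←0x1e
6: · SUBMI
7: ✓ SUBNE  r2←0xae

VAL = 0x1e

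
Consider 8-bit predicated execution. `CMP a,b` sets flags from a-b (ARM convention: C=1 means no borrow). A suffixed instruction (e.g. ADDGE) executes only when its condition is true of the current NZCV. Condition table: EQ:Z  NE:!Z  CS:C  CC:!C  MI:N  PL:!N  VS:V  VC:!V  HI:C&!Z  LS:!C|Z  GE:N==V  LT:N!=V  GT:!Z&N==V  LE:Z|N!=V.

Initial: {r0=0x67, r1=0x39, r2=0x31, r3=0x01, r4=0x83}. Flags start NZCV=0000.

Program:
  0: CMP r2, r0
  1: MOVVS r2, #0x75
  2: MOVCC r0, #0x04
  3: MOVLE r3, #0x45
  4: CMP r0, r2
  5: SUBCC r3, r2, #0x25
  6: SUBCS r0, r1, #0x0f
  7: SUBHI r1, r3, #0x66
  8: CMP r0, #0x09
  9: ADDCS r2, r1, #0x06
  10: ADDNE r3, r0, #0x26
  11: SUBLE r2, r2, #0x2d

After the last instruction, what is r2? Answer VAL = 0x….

[0] flags=1000 → (cmp)
[1] flags=1000 VS?F → skip
[2] flags=1000 CC?T → r0=0x04
[3] flags=1000 LE?T → r3=0x45
[4] flags=1000 → (cmp)
[5] flags=1000 CC?T → r3=0x0c
[6] flags=1000 CS?F → skip
[7] flags=1000 HI?F → skip
[8] flags=1000 → (cmp)
[9] flags=1000 CS?F → skip
[10] flags=1000 NE?T → r3=0x2a
[11] flags=1000 LE?T → r2=0x04

VAL = 0x04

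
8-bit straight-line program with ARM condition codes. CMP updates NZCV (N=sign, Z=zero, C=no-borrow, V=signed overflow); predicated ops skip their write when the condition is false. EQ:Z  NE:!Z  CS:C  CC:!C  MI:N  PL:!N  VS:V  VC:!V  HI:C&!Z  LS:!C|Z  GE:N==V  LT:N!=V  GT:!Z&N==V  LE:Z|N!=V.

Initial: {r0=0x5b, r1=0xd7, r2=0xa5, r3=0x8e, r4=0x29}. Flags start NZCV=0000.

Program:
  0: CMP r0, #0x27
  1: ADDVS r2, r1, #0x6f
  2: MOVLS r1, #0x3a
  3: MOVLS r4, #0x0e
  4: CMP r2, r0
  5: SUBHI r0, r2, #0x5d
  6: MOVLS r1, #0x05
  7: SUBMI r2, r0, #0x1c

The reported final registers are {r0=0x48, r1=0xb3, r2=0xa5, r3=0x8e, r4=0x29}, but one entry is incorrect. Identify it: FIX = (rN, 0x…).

FIX = (r1, 0xd7)

0: ✓ CMP  NZCV=0010
1: · ADDVS
2: · MOVLS
3: · MOVLS
4: ✓ CMP  NZCV=0011
5: ✓ SUBHI  r0←0x48
6: · MOVLS
7: · SUBMI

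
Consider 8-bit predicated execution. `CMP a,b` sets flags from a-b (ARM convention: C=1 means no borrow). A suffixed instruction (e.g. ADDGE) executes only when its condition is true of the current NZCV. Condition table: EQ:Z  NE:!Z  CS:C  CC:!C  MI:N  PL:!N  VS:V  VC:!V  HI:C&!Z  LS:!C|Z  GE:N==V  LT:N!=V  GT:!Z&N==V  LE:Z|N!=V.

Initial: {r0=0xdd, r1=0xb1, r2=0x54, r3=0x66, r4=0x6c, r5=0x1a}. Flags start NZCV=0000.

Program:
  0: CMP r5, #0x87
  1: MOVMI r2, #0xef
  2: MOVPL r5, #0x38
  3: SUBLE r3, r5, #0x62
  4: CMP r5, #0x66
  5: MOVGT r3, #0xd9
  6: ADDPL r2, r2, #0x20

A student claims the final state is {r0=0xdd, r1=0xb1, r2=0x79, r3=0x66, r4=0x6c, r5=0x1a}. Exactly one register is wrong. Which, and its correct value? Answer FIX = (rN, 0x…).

FIX = (r2, 0xef)

[0] flags=1001 → (cmp)
[1] flags=1001 MI?T → r2=0xef
[2] flags=1001 PL?F → skip
[3] flags=1001 LE?F → skip
[4] flags=1000 → (cmp)
[5] flags=1000 GT?F → skip
[6] flags=1000 PL?F → skip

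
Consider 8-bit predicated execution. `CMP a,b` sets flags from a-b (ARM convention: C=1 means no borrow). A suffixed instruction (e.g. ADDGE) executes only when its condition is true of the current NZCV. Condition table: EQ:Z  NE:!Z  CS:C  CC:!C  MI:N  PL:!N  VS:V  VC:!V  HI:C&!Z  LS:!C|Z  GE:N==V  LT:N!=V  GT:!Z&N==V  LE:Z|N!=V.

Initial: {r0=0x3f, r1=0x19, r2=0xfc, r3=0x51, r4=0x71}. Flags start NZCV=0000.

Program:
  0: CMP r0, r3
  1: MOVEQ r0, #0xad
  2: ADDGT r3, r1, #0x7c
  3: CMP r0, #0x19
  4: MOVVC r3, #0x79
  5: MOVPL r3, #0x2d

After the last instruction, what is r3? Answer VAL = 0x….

[0] flags=1000 → (cmp)
[1] flags=1000 EQ?F → skip
[2] flags=1000 GT?F → skip
[3] flags=0010 → (cmp)
[4] flags=0010 VC?T → r3=0x79
[5] flags=0010 PL?T → r3=0x2d

VAL = 0x2d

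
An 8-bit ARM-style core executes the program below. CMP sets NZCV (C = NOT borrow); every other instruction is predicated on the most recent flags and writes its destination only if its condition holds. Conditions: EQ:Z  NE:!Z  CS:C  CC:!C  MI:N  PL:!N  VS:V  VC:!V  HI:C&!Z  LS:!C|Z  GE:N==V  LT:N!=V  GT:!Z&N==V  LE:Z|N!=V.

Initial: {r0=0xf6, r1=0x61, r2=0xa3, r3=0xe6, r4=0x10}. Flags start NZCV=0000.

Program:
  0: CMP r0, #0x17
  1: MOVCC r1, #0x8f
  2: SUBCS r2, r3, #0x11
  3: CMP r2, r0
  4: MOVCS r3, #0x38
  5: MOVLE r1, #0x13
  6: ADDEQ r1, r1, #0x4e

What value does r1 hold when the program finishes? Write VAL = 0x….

0: ✓ CMP  NZCV=1010
1: · MOVCC
2: ✓ SUBCS  r2←0xd5
3: ✓ CMP  NZCV=1000
4: · MOVCS
5: ✓ MOVLE  r1←0x13
6: · ADDEQ

VAL = 0x13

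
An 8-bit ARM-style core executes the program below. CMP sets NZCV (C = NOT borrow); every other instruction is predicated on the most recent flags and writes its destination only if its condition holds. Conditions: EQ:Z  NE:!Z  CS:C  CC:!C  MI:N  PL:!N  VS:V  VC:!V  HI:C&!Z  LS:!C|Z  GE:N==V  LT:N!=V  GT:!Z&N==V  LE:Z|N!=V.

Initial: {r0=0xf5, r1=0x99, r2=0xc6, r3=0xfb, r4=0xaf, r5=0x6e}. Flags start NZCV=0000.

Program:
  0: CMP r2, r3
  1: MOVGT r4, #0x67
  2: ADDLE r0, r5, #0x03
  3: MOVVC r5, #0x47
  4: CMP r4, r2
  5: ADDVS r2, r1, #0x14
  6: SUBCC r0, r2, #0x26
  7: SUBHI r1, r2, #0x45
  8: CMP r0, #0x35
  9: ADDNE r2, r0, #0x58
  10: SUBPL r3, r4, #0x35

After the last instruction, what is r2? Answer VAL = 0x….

VAL = 0xf8

0: ✓ CMP  NZCV=1000
1: · MOVGT
2: ✓ ADDLE  r0←0x71
3: ✓ MOVVC  r5←0x47
4: ✓ CMP  NZCV=1000
5: · ADDVS
6: ✓ SUBCC  r0←0xa0
7: · SUBHI
8: ✓ CMP  NZCV=0011
9: ✓ ADDNE  r2←0xf8
10: ✓ SUBPL  r3←0x7a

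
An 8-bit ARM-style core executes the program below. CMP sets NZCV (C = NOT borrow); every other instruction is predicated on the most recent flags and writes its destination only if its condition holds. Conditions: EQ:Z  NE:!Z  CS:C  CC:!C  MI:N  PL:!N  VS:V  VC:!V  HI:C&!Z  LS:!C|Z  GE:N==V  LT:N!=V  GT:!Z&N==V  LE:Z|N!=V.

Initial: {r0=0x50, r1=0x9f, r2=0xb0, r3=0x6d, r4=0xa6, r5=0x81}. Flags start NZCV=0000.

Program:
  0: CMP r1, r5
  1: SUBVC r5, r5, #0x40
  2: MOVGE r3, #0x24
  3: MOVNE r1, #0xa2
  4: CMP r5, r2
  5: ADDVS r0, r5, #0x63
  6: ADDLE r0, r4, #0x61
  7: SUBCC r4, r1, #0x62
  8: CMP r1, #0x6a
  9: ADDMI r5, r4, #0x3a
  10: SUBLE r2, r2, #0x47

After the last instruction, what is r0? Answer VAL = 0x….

0: ✓ CMP  NZCV=0010
1: ✓ SUBVC  r5←0x41
2: ✓ MOVGE  r3←0x24
3: ✓ MOVNE  r1←0xa2
4: ✓ CMP  NZCV=1001
5: ✓ ADDVS  r0←0xa4
6: · ADDLE
7: ✓ SUBCC  r4←0x40
8: ✓ CMP  NZCV=0011
9: · ADDMI
10: ✓ SUBLE  r2←0x69

VAL = 0xa4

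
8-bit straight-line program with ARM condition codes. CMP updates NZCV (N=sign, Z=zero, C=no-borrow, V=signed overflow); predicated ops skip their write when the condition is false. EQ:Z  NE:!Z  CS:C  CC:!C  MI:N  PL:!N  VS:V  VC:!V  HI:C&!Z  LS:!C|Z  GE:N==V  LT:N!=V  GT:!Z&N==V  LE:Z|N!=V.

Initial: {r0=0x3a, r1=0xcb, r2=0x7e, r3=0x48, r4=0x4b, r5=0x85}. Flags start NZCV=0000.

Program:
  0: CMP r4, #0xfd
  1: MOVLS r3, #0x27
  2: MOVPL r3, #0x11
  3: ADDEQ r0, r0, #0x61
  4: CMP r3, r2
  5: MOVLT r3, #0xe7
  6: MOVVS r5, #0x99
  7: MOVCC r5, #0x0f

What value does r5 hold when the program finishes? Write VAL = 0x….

[0] flags=0000 → (cmp)
[1] flags=0000 LS?T → r3=0x27
[2] flags=0000 PL?T → r3=0x11
[3] flags=0000 EQ?F → skip
[4] flags=1000 → (cmp)
[5] flags=1000 LT?T → r3=0xe7
[6] flags=1000 VS?F → skip
[7] flags=1000 CC?T → r5=0x0f

VAL = 0x0f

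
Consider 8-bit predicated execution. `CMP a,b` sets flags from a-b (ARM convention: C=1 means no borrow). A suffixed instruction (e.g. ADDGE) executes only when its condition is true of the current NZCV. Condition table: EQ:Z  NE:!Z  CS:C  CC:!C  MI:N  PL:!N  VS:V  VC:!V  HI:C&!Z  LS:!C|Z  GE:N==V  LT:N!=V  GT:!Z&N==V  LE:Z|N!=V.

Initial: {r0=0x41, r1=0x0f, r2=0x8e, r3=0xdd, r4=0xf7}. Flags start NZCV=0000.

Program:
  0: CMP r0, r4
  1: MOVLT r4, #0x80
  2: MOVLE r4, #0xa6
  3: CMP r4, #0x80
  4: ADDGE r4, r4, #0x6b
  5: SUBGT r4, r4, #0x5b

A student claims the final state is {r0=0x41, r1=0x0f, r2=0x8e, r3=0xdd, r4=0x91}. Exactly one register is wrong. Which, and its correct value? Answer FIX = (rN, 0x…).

[0] flags=0000 → (cmp)
[1] flags=0000 LT?F → skip
[2] flags=0000 LE?F → skip
[3] flags=0010 → (cmp)
[4] flags=0010 GE?T → r4=0x62
[5] flags=0010 GT?T → r4=0x07

FIX = (r4, 0x07)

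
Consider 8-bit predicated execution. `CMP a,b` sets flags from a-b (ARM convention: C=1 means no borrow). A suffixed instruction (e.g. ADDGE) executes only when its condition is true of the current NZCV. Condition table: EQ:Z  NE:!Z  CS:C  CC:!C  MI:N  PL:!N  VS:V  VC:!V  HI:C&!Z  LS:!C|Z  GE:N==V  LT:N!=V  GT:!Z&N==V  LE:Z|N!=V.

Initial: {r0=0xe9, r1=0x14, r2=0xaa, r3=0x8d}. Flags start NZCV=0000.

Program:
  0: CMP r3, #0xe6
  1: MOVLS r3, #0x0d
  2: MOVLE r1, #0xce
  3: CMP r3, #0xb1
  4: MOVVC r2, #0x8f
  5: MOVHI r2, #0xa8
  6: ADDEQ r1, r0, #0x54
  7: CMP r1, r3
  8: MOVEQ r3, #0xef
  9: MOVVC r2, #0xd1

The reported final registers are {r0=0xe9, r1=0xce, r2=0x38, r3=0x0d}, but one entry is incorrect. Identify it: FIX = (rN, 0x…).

0: ✓ CMP  NZCV=1000
1: ✓ MOVLS  r3←0x0d
2: ✓ MOVLE  r1←0xce
3: ✓ CMP  NZCV=0000
4: ✓ MOVVC  r2←0x8f
5: · MOVHI
6: · ADDEQ
7: ✓ CMP  NZCV=1010
8: · MOVEQ
9: ✓ MOVVC  r2←0xd1

FIX = (r2, 0xd1)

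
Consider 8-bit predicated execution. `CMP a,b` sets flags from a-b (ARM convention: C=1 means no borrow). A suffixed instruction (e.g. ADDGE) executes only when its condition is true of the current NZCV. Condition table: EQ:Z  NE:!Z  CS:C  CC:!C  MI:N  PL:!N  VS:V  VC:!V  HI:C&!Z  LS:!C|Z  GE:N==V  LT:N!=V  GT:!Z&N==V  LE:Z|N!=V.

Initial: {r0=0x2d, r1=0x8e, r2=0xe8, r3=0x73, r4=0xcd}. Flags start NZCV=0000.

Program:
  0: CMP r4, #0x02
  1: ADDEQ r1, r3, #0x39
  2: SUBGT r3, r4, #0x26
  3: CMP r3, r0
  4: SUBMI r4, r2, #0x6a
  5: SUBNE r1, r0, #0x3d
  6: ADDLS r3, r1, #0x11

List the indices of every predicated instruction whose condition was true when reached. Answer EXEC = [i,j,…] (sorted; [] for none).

[0] flags=1010 → (cmp)
[1] flags=1010 EQ?F → skip
[2] flags=1010 GT?F → skip
[3] flags=0010 → (cmp)
[4] flags=0010 MI?F → skip
[5] flags=0010 NE?T → r1=0xf0
[6] flags=0010 LS?F → skip

EXEC = [5]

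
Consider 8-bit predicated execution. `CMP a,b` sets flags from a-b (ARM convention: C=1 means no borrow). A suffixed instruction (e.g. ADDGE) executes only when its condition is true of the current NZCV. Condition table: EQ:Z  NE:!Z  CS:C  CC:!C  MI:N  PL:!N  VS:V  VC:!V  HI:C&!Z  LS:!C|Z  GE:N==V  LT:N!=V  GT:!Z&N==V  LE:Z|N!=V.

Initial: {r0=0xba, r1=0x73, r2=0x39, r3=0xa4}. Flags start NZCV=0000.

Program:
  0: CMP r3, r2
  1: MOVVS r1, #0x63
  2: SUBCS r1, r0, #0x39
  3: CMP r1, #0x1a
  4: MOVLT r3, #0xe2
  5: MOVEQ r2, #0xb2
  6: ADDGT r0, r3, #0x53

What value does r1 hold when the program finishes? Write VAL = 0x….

VAL = 0x81

[0] flags=0011 → (cmp)
[1] flags=0011 VS?T → r1=0x63
[2] flags=0011 CS?T → r1=0x81
[3] flags=0011 → (cmp)
[4] flags=0011 LT?T → r3=0xe2
[5] flags=0011 EQ?F → skip
[6] flags=0011 GT?F → skip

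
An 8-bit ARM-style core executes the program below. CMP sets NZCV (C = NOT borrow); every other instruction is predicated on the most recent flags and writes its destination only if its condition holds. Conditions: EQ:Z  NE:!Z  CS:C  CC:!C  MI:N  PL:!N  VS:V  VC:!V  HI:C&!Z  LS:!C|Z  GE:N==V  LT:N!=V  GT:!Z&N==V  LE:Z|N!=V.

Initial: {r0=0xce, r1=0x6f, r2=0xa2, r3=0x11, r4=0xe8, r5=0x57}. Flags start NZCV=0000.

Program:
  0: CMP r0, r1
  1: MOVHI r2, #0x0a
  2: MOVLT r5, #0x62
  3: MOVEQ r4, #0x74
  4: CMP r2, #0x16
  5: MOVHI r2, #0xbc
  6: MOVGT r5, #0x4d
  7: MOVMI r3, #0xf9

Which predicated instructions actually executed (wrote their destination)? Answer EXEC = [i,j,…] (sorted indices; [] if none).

EXEC = [1,2,7]

0: ✓ CMP  NZCV=0011
1: ✓ MOVHI  r2←0x0a
2: ✓ MOVLT  r5←0x62
3: · MOVEQ
4: ✓ CMP  NZCV=1000
5: · MOVHI
6: · MOVGT
7: ✓ MOVMI  r3←0xf9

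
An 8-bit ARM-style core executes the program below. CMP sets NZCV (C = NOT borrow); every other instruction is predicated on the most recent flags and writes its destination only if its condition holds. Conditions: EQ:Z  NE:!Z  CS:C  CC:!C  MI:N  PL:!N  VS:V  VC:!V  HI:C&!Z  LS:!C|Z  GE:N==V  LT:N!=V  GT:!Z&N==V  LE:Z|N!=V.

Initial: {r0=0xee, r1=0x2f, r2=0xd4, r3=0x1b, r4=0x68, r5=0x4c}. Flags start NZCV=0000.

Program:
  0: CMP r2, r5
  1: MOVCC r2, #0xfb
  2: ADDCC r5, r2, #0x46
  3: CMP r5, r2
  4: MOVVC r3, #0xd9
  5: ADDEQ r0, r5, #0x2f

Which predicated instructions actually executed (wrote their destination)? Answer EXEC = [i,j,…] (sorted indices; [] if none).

EXEC = [4]

0: ✓ CMP  NZCV=1010
1: · MOVCC
2: · ADDCC
3: ✓ CMP  NZCV=0000
4: ✓ MOVVC  r3←0xd9
5: · ADDEQ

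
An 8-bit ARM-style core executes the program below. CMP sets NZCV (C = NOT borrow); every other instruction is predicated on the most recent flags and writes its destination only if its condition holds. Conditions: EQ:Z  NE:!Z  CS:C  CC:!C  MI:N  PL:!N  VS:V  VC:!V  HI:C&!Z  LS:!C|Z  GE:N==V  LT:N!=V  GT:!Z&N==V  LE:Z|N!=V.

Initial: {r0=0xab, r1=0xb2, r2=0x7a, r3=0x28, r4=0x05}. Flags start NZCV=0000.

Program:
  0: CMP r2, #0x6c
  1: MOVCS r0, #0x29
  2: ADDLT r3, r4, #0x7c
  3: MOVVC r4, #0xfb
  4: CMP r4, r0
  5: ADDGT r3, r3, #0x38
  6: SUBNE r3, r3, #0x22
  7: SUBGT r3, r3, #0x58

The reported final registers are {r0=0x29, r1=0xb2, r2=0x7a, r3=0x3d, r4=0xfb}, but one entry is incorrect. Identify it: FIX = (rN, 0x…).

FIX = (r3, 0x06)

0: ✓ CMP  NZCV=0010
1: ✓ MOVCS  r0←0x29
2: · ADDLT
3: ✓ MOVVC  r4←0xfb
4: ✓ CMP  NZCV=1010
5: · ADDGT
6: ✓ SUBNE  r3←0x06
7: · SUBGT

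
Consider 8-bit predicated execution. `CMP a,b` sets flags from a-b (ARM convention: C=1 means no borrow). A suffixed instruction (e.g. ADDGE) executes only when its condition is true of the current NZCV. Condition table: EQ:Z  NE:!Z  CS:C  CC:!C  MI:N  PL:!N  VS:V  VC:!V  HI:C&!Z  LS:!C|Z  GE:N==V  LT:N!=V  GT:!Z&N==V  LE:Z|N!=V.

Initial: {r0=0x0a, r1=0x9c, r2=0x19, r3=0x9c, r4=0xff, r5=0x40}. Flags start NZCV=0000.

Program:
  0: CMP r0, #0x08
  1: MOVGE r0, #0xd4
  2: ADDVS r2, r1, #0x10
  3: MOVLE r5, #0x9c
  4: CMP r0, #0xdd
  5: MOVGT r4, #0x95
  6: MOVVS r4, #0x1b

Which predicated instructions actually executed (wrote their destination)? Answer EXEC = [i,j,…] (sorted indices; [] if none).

EXEC = [1]

[0] flags=0010 → (cmp)
[1] flags=0010 GE?T → r0=0xd4
[2] flags=0010 VS?F → skip
[3] flags=0010 LE?F → skip
[4] flags=1000 → (cmp)
[5] flags=1000 GT?F → skip
[6] flags=1000 VS?F → skip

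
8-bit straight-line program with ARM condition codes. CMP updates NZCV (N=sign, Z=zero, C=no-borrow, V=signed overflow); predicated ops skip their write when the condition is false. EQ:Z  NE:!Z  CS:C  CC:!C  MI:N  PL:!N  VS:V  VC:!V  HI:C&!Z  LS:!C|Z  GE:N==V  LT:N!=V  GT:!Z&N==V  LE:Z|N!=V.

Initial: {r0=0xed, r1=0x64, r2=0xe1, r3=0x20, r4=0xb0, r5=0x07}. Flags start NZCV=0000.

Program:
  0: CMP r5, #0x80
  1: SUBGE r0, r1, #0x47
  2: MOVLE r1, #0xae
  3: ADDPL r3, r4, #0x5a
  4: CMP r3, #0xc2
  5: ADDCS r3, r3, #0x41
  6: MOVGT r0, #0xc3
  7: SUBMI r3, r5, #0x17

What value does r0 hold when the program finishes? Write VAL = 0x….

VAL = 0xc3

[0] flags=1001 → (cmp)
[1] flags=1001 GE?T → r0=0x1d
[2] flags=1001 LE?F → skip
[3] flags=1001 PL?F → skip
[4] flags=0000 → (cmp)
[5] flags=0000 CS?F → skip
[6] flags=0000 GT?T → r0=0xc3
[7] flags=0000 MI?F → skip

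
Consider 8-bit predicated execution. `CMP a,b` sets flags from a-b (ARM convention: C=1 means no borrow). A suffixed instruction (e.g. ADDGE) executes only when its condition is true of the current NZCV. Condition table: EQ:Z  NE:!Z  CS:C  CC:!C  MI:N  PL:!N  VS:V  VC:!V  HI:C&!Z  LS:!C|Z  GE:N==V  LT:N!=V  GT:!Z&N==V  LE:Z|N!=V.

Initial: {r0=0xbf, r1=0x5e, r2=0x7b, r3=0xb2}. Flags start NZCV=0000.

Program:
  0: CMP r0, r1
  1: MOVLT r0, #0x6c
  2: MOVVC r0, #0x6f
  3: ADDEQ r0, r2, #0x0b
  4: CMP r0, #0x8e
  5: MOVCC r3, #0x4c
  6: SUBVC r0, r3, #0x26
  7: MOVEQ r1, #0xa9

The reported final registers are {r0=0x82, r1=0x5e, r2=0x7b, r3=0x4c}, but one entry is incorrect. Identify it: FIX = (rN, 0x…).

FIX = (r0, 0x6c)

[0] flags=0011 → (cmp)
[1] flags=0011 LT?T → r0=0x6c
[2] flags=0011 VC?F → skip
[3] flags=0011 EQ?F → skip
[4] flags=1001 → (cmp)
[5] flags=1001 CC?T → r3=0x4c
[6] flags=1001 VC?F → skip
[7] flags=1001 EQ?F → skip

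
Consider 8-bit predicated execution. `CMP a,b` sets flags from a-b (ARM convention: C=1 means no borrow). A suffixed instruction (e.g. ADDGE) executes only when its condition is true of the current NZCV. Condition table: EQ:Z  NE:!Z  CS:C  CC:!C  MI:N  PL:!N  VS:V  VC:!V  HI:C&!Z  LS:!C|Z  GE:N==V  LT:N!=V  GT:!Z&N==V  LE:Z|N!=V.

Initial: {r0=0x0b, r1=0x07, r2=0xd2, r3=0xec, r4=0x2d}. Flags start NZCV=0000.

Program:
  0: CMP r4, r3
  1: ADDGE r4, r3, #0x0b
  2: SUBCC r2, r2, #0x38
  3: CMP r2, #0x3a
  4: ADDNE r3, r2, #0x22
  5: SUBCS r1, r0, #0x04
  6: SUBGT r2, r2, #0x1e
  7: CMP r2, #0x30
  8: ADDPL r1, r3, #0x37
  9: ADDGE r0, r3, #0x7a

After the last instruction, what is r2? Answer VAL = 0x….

[0] flags=0000 → (cmp)
[1] flags=0000 GE?T → r4=0xf7
[2] flags=0000 CC?T → r2=0x9a
[3] flags=0011 → (cmp)
[4] flags=0011 NE?T → r3=0xbc
[5] flags=0011 CS?T → r1=0x07
[6] flags=0011 GT?F → skip
[7] flags=0011 → (cmp)
[8] flags=0011 PL?T → r1=0xf3
[9] flags=0011 GE?F → skip

VAL = 0x9a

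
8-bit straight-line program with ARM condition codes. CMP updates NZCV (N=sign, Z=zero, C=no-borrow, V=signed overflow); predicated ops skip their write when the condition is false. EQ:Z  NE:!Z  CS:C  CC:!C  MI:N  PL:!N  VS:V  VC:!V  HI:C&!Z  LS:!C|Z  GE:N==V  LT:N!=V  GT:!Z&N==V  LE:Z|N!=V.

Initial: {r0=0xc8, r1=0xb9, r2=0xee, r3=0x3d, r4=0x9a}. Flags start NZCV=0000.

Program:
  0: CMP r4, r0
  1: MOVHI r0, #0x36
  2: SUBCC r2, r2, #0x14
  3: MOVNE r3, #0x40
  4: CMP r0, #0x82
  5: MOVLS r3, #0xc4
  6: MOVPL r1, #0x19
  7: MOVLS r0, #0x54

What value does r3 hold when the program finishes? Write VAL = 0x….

VAL = 0x40

0: ✓ CMP  NZCV=1000
1: · MOVHI
2: ✓ SUBCC  r2←0xda
3: ✓ MOVNE  r3←0x40
4: ✓ CMP  NZCV=0010
5: · MOVLS
6: ✓ MOVPL  r1←0x19
7: · MOVLS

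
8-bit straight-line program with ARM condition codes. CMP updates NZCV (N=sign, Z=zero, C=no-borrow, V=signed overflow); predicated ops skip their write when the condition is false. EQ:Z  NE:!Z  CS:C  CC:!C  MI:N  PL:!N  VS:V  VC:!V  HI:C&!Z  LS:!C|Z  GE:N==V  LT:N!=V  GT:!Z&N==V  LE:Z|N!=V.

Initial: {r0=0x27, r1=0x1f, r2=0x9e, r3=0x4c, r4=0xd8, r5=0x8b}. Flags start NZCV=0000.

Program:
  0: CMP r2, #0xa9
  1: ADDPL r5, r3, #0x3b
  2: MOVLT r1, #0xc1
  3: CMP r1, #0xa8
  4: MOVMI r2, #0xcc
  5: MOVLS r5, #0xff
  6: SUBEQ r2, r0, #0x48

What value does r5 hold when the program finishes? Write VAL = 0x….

0: ✓ CMP  NZCV=1000
1: · ADDPL
2: ✓ MOVLT  r1←0xc1
3: ✓ CMP  NZCV=0010
4: · MOVMI
5: · MOVLS
6: · SUBEQ

VAL = 0x8b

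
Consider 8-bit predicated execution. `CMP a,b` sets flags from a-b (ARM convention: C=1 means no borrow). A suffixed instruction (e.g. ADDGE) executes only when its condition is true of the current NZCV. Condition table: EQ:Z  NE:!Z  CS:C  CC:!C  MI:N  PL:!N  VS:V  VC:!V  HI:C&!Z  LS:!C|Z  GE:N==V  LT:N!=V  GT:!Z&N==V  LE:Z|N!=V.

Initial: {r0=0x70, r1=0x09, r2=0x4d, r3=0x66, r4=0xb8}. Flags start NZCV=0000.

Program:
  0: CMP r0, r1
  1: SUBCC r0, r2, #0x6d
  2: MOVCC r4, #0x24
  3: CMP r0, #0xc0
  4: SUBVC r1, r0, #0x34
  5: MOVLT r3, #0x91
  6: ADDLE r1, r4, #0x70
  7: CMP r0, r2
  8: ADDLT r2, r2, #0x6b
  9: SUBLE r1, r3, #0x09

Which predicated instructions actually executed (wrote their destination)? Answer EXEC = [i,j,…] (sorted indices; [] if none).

EXEC = []

0: ✓ CMP  NZCV=0010
1: · SUBCC
2: · MOVCC
3: ✓ CMP  NZCV=1001
4: · SUBVC
5: · MOVLT
6: · ADDLE
7: ✓ CMP  NZCV=0010
8: · ADDLT
9: · SUBLE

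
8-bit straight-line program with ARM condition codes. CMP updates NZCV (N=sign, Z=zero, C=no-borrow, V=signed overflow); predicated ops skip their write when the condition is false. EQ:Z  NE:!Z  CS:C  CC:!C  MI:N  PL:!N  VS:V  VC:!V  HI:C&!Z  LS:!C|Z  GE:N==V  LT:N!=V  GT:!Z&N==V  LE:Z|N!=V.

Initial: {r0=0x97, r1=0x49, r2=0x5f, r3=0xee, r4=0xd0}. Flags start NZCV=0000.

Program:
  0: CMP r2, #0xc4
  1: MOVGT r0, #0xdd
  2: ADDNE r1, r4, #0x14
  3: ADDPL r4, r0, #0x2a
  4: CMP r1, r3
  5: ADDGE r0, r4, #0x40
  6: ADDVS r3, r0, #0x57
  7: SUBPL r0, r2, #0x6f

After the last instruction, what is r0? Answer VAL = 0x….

VAL = 0xdd

[0] flags=1001 → (cmp)
[1] flags=1001 GT?T → r0=0xdd
[2] flags=1001 NE?T → r1=0xe4
[3] flags=1001 PL?F → skip
[4] flags=1000 → (cmp)
[5] flags=1000 GE?F → skip
[6] flags=1000 VS?F → skip
[7] flags=1000 PL?F → skip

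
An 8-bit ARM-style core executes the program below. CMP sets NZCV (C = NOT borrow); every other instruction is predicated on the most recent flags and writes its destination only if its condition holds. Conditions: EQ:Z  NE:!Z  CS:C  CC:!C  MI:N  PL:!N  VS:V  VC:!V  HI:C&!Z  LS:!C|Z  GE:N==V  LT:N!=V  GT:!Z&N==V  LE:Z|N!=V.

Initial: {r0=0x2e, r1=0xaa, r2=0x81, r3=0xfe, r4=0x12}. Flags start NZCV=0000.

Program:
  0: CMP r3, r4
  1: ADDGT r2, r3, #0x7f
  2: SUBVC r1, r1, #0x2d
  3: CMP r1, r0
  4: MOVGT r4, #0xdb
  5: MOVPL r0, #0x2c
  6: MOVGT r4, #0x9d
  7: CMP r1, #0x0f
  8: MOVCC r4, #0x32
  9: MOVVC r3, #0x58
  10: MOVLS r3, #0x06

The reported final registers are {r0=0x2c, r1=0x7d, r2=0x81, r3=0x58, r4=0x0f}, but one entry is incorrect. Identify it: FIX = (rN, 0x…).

[0] flags=1010 → (cmp)
[1] flags=1010 GT?F → skip
[2] flags=1010 VC?T → r1=0x7d
[3] flags=0010 → (cmp)
[4] flags=0010 GT?T → r4=0xdb
[5] flags=0010 PL?T → r0=0x2c
[6] flags=0010 GT?T → r4=0x9d
[7] flags=0010 → (cmp)
[8] flags=0010 CC?F → skip
[9] flags=0010 VC?T → r3=0x58
[10] flags=0010 LS?F → skip

FIX = (r4, 0x9d)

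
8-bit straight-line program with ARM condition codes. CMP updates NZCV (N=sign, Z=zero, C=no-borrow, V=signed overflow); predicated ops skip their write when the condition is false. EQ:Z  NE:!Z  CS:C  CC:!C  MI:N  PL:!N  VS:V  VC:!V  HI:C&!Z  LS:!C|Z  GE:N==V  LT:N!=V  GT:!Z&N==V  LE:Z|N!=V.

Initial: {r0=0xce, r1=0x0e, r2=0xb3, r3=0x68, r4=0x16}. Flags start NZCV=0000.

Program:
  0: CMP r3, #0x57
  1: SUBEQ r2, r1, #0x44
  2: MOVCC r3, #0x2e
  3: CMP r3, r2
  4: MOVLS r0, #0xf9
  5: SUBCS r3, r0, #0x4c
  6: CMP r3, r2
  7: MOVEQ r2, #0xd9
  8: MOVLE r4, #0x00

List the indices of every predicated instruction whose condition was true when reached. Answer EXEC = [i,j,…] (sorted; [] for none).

[0] flags=0010 → (cmp)
[1] flags=0010 EQ?F → skip
[2] flags=0010 CC?F → skip
[3] flags=1001 → (cmp)
[4] flags=1001 LS?T → r0=0xf9
[5] flags=1001 CS?F → skip
[6] flags=1001 → (cmp)
[7] flags=1001 EQ?F → skip
[8] flags=1001 LE?F → skip

EXEC = [4]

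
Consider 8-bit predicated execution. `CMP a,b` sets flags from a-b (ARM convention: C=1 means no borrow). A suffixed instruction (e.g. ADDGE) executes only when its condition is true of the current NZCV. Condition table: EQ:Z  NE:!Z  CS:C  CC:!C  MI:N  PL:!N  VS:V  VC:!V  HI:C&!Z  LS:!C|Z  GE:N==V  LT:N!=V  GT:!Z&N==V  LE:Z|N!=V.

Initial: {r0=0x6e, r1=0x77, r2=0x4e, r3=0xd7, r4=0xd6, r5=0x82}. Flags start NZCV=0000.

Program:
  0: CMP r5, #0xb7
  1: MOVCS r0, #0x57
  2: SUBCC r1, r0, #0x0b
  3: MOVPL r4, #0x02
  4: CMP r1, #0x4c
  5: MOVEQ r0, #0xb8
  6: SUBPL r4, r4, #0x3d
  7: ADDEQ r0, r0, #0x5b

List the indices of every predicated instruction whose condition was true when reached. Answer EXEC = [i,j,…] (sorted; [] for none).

0: ✓ CMP  NZCV=1000
1: · MOVCS
2: ✓ SUBCC  r1←0x63
3: · MOVPL
4: ✓ CMP  NZCV=0010
5: · MOVEQ
6: ✓ SUBPL  r4←0x99
7: · ADDEQ

EXEC = [2,6]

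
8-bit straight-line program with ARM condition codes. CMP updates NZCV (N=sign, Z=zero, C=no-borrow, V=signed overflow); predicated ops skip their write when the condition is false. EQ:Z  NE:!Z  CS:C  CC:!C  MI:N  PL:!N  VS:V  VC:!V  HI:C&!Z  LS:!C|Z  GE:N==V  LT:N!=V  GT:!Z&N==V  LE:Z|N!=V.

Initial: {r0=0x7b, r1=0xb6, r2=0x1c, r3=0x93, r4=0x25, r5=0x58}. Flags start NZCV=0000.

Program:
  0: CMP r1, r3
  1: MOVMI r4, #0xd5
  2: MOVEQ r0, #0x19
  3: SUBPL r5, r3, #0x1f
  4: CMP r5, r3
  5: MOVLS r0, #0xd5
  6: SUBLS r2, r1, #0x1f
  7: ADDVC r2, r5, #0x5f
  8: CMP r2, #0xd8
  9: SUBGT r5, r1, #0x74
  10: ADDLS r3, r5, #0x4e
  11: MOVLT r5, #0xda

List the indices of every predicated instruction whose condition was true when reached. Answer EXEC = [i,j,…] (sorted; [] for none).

[0] flags=0010 → (cmp)
[1] flags=0010 MI?F → skip
[2] flags=0010 EQ?F → skip
[3] flags=0010 PL?T → r5=0x74
[4] flags=1001 → (cmp)
[5] flags=1001 LS?T → r0=0xd5
[6] flags=1001 LS?T → r2=0x97
[7] flags=1001 VC?F → skip
[8] flags=1000 → (cmp)
[9] flags=1000 GT?F → skip
[10] flags=1000 LS?T → r3=0xc2
[11] flags=1000 LT?T → r5=0xda

EXEC = [3,5,6,10,11]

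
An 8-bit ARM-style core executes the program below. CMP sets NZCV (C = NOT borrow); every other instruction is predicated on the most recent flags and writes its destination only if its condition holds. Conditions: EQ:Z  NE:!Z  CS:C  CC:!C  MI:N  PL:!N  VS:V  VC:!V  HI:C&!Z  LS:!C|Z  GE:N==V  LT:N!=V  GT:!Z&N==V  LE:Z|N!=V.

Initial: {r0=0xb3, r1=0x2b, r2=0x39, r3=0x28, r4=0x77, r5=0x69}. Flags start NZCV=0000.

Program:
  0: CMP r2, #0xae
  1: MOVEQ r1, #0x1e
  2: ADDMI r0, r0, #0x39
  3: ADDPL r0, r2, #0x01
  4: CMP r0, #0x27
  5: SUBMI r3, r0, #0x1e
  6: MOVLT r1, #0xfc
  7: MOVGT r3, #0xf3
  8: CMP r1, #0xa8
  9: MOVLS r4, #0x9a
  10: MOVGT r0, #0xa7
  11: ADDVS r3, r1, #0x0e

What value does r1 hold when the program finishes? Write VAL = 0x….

VAL = 0xfc

[0] flags=1001 → (cmp)
[1] flags=1001 EQ?F → skip
[2] flags=1001 MI?T → r0=0xec
[3] flags=1001 PL?F → skip
[4] flags=1010 → (cmp)
[5] flags=1010 MI?T → r3=0xce
[6] flags=1010 LT?T → r1=0xfc
[7] flags=1010 GT?F → skip
[8] flags=0010 → (cmp)
[9] flags=0010 LS?F → skip
[10] flags=0010 GT?T → r0=0xa7
[11] flags=0010 VS?F → skip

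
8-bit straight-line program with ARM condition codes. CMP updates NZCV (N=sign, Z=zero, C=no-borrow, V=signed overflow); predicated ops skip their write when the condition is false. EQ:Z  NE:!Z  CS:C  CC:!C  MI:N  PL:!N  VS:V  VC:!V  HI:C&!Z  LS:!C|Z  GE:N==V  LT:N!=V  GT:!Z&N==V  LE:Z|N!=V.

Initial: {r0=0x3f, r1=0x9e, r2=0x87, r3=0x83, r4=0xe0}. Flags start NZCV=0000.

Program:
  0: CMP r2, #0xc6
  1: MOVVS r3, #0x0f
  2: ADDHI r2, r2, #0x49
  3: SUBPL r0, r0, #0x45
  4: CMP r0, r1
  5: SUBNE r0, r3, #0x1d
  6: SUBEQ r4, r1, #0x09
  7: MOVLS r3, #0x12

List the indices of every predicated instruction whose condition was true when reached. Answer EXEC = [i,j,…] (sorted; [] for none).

EXEC = [5,7]

0: ✓ CMP  NZCV=1000
1: · MOVVS
2: · ADDHI
3: · SUBPL
4: ✓ CMP  NZCV=1001
5: ✓ SUBNE  r0←0x66
6: · SUBEQ
7: ✓ MOVLS  r3←0x12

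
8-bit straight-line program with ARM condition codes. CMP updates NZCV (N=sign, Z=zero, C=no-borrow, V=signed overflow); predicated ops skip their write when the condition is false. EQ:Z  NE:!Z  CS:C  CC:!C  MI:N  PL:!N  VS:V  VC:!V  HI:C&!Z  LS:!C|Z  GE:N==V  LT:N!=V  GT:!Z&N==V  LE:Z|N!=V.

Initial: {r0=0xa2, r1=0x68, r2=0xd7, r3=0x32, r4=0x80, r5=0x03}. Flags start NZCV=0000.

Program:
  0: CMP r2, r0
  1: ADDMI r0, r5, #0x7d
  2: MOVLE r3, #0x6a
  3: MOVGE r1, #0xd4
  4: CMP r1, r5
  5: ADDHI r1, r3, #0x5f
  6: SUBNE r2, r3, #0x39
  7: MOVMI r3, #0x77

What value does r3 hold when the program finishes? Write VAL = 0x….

VAL = 0x77

[0] flags=0010 → (cmp)
[1] flags=0010 MI?F → skip
[2] flags=0010 LE?F → skip
[3] flags=0010 GE?T → r1=0xd4
[4] flags=1010 → (cmp)
[5] flags=1010 HI?T → r1=0x91
[6] flags=1010 NE?T → r2=0xf9
[7] flags=1010 MI?T → r3=0x77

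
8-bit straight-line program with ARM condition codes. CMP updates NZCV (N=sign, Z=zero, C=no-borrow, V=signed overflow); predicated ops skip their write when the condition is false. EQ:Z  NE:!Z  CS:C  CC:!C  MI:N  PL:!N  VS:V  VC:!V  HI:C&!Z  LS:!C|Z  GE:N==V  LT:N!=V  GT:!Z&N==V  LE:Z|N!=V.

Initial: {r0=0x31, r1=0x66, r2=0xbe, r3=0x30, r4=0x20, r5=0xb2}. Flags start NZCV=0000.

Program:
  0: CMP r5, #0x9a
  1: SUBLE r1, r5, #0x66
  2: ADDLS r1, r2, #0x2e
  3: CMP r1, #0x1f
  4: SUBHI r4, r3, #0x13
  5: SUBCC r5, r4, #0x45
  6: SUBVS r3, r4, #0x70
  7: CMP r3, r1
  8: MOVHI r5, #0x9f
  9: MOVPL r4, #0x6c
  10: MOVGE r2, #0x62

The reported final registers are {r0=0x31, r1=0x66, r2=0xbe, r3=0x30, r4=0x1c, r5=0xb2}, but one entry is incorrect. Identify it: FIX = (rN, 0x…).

0: ✓ CMP  NZCV=0010
1: · SUBLE
2: · ADDLS
3: ✓ CMP  NZCV=0010
4: ✓ SUBHI  r4←0x1d
5: · SUBCC
6: · SUBVS
7: ✓ CMP  NZCV=1000
8: · MOVHI
9: · MOVPL
10: · MOVGE

FIX = (r4, 0x1d)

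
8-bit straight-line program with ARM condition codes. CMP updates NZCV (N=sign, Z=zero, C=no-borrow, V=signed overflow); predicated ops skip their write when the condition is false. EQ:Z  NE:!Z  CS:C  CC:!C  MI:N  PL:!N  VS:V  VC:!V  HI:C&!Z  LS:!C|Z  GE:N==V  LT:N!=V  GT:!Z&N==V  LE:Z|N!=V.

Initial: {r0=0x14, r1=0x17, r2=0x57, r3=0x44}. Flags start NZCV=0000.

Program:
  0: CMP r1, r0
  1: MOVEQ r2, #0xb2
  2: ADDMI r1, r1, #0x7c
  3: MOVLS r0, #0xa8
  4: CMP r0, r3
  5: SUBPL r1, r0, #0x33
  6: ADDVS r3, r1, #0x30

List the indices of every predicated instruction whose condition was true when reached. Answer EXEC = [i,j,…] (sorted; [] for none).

[0] flags=0010 → (cmp)
[1] flags=0010 EQ?F → skip
[2] flags=0010 MI?F → skip
[3] flags=0010 LS?F → skip
[4] flags=1000 → (cmp)
[5] flags=1000 PL?F → skip
[6] flags=1000 VS?F → skip

EXEC = []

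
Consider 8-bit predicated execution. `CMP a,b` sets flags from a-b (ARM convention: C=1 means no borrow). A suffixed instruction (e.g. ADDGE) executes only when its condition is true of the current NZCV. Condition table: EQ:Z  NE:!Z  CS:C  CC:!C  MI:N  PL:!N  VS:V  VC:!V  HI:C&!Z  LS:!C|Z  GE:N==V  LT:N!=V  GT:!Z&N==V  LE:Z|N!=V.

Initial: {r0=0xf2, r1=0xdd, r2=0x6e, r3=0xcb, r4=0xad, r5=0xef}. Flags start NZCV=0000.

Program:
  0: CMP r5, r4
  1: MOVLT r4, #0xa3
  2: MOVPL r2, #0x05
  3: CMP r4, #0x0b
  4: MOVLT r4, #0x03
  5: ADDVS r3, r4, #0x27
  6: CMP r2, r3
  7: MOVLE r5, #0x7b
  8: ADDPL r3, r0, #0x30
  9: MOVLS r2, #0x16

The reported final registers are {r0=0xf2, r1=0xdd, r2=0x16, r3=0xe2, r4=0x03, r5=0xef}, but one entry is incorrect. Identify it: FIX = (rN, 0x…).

FIX = (r3, 0x22)

0: ✓ CMP  NZCV=0010
1: · MOVLT
2: ✓ MOVPL  r2←0x05
3: ✓ CMP  NZCV=1010
4: ✓ MOVLT  r4←0x03
5: · ADDVS
6: ✓ CMP  NZCV=0000
7: · MOVLE
8: ✓ ADDPL  r3←0x22
9: ✓ MOVLS  r2←0x16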